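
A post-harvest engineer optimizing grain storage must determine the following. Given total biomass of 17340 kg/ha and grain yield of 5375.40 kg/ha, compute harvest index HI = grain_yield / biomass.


HI = grain_yield / biomass
   = 5375.40 / 17340
   = 0.31


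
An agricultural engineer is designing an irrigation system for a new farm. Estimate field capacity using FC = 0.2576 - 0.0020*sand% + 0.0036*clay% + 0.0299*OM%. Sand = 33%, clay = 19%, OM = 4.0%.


FC = 0.2576 - 0.0020*33 + 0.0036*19 + 0.0299*4.0
   = 0.2576 - 0.0660 + 0.0684 + 0.1196
   = 0.3796


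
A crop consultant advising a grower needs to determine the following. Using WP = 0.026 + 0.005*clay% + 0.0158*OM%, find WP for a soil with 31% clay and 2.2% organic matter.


WP = 0.026 + 0.005*31 + 0.0158*2.2
   = 0.026 + 0.1550 + 0.0348
   = 0.2158


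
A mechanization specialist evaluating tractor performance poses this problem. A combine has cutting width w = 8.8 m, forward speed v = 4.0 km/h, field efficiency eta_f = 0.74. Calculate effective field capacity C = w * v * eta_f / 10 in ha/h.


C = w * v * eta_f / 10
  = 8.8 * 4.0 * 0.74 / 10
  = 26.05 / 10
  = 2.60 ha/h


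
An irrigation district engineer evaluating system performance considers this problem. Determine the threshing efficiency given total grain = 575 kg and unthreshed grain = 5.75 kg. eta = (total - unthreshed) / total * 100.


eta = (total - unthreshed) / total * 100
    = (575 - 5.75) / 575 * 100
    = 569.25 / 575 * 100
    = 99%


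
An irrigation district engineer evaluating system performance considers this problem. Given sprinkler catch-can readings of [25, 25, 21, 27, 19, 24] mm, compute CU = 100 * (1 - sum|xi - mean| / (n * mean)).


xbar = 141 / 6 = 23.500
sum|xi - xbar| = 14
CU = 100 * (1 - 14 / (6 * 23.500))
   = 100 * (1 - 0.0993)
   = 90.07%


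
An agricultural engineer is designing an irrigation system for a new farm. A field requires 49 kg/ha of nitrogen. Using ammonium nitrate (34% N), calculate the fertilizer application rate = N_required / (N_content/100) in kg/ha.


Rate = N_required / (N_content / 100)
     = 49 / (34 / 100)
     = 49 / 0.34
     = 144.12 kg/ha


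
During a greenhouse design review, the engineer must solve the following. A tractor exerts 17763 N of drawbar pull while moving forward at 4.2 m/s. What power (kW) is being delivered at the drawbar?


P = F * v / 1000
  = 17763 * 4.2 / 1000
  = 74604.60 / 1000
  = 74.60 kW


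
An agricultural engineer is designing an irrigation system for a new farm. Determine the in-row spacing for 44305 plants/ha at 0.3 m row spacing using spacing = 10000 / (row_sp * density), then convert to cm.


spacing = 10000 / (row_sp * density)
        = 10000 / (0.3 * 44305)
        = 10000 / 13291.50
        = 0.75236 m = 75.24 cm


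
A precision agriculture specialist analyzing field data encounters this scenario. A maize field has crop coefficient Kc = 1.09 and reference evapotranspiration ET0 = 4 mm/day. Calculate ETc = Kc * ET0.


ETc = Kc * ET0
    = 1.09 * 4
    = 4.36 mm/day


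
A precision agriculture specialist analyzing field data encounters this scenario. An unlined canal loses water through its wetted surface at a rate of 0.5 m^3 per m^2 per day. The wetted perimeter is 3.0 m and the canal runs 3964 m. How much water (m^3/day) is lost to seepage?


S = C * P * L
  = 0.5 * 3.0 * 3964
  = 5946 m^3/day


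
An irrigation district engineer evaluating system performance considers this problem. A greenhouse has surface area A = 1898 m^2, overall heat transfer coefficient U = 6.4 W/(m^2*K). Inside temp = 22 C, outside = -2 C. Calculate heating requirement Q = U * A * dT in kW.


dT = 22 - (-2) = 24 K
Q = U * A * dT
  = 6.4 * 1898 * 24
  = 291532.80 W = 291.53 kW


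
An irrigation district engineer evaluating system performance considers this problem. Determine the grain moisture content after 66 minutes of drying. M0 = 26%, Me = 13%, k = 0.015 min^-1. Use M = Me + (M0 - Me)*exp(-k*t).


M = Me + (M0 - Me) * e^(-k*t)
  = 13 + (26 - 13) * e^(-0.015*66)
  = 13 + 13 * e^(-0.990)
  = 13 + 13 * 0.37158
  = 13 + 4.8305
  = 17.83%


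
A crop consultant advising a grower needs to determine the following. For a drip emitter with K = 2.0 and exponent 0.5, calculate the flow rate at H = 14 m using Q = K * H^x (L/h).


Q = K * H^x
  = 2.0 * 14^0.5
  = 2.0 * 3.7417
  = 7.48 L/h


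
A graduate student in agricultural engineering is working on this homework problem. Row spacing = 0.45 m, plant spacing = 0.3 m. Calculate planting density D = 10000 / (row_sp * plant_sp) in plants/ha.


D = 10000 / (row_sp * plant_sp)
  = 10000 / (0.45 * 0.3)
  = 10000 / 0.1350
  = 74074.07 plants/ha


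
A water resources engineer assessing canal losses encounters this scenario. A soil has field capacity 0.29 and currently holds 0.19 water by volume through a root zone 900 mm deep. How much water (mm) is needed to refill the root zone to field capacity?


SMD = (FC - theta) * D
    = (0.29 - 0.19) * 900
    = 0.100 * 900
    = 90 mm


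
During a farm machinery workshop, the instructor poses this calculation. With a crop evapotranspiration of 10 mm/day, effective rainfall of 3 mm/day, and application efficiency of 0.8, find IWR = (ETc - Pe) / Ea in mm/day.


IWR = (ETc - Pe) / Ea
    = (10 - 3) / 0.8
    = 7 / 0.8
    = 8.75 mm/day


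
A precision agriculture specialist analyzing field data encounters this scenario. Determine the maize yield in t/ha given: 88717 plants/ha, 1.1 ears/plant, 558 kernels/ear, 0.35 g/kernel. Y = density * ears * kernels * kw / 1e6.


Y = density * ears * kernels * kw
  = 88717 * 1.1 * 558 * 0.35 g/ha
  = 19059073.11 g/ha
  = 19059.07 kg/ha = 19.06 t/ha


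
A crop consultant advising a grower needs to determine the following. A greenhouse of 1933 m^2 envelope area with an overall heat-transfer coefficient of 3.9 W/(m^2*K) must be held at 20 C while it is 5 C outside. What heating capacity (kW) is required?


dT = 20 - (5) = 15 K
Q = U * A * dT
  = 3.9 * 1933 * 15
  = 113080.50 W = 113.08 kW


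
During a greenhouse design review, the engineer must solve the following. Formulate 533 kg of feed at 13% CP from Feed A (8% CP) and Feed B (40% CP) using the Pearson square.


parts_A = CP_b - target = 40 - 13 = 27
parts_B = target - CP_a = 13 - 8 = 5
total_parts = 27 + 5 = 32
Feed A = 533 * 27 / 32 = 449.72 kg
Feed B = 533 * 5 / 32 = 83.28 kg

449.72 kg


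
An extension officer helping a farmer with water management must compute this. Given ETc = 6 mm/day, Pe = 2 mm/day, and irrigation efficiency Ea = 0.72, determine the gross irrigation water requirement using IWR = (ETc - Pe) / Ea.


IWR = (ETc - Pe) / Ea
    = (6 - 2) / 0.72
    = 4 / 0.72
    = 5.56 mm/day


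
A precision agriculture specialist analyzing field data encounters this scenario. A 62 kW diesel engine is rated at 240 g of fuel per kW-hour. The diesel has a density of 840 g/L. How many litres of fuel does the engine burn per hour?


FC = P * BSFC / rho_fuel
   = 62 * 240 / 840
   = 14880 / 840
   = 17.71 L/h


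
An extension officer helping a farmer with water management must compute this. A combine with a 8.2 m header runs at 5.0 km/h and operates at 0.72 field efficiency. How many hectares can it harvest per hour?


C = w * v * eta_f / 10
  = 8.2 * 5.0 * 0.72 / 10
  = 29.52 / 10
  = 2.95 ha/h


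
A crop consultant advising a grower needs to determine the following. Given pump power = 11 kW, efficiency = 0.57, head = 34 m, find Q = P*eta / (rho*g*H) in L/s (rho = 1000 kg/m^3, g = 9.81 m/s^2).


Q = (P * 1000 * eta) / (rho * g * H)
  = (11 * 1000 * 0.57) / (1000 * 9.81 * 34)
  = 6270 / 333540
  = 0.01880 m^3/s = 18.80 L/s


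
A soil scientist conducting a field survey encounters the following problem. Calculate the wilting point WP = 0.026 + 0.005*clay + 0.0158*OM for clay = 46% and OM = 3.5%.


WP = 0.026 + 0.005*46 + 0.0158*3.5
   = 0.026 + 0.2300 + 0.0553
   = 0.3113


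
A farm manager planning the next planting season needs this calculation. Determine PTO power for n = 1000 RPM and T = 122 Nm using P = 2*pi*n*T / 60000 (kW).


P = 2*pi*n*T / 60000
  = 2*pi * 1000 * 122 / 60000
  = 766548.61 / 60000
  = 12.78 kW


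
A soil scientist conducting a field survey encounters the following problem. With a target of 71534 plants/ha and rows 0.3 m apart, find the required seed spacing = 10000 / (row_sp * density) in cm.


spacing = 10000 / (row_sp * density)
        = 10000 / (0.3 * 71534)
        = 10000 / 21460.20
        = 0.46598 m = 46.60 cm


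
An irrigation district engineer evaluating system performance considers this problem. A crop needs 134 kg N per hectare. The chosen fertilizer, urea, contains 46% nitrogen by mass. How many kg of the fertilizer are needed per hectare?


Rate = N_required / (N_content / 100)
     = 134 / (46 / 100)
     = 134 / 0.46
     = 291.30 kg/ha


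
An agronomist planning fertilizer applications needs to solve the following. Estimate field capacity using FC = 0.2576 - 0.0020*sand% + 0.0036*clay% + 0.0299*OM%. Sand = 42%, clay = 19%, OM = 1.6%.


FC = 0.2576 - 0.0020*42 + 0.0036*19 + 0.0299*1.6
   = 0.2576 - 0.0840 + 0.0684 + 0.0478
   = 0.2898


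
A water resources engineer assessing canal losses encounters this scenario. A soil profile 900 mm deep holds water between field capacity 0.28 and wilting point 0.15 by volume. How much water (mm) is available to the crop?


AW = (FC - WP) * D
   = (0.28 - 0.15) * 900
   = 0.13 * 900
   = 117 mm


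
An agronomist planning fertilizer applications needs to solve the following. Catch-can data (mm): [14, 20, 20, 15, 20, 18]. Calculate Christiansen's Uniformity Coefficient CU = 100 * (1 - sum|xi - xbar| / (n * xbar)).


xbar = 107 / 6 = 17.833
sum|xi - xbar| = 13.333
CU = 100 * (1 - 13.333 / (6 * 17.833))
   = 100 * (1 - 0.1246)
   = 87.54%


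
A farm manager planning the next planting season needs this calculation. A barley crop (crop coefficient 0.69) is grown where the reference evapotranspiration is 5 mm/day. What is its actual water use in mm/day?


ETc = Kc * ET0
    = 0.69 * 5
    = 3.45 mm/day


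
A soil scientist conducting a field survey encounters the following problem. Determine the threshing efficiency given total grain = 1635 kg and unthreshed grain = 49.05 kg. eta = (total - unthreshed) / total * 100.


eta = (total - unthreshed) / total * 100
    = (1635 - 49.05) / 1635 * 100
    = 1585.95 / 1635 * 100
    = 97%


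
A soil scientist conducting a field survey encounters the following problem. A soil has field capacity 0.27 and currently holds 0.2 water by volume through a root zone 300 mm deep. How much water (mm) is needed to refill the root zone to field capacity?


SMD = (FC - theta) * D
    = (0.27 - 0.2) * 300
    = 0.070 * 300
    = 21 mm


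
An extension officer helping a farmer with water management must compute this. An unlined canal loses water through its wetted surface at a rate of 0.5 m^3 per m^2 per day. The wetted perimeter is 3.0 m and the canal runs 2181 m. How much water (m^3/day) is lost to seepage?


S = C * P * L
  = 0.5 * 3.0 * 2181
  = 3271.50 m^3/day


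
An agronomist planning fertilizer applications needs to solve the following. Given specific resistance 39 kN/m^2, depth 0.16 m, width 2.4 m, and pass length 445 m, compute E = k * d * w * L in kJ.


E = k * d * w * L
  = 39 * 0.16 * 2.4 * 445
  = 6664.32 kJ


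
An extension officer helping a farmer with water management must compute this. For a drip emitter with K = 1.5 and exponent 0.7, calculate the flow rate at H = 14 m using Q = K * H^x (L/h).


Q = K * H^x
  = 1.5 * 14^0.7
  = 1.5 * 6.3429
  = 9.51 L/h


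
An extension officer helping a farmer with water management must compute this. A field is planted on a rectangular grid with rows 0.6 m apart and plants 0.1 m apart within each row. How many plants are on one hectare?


D = 10000 / (row_sp * plant_sp)
  = 10000 / (0.6 * 0.1)
  = 10000 / 0.0600
  = 166666.67 plants/ha


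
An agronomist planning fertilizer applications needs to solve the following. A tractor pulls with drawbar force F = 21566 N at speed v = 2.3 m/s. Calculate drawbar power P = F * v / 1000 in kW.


P = F * v / 1000
  = 21566 * 2.3 / 1000
  = 49601.80 / 1000
  = 49.60 kW


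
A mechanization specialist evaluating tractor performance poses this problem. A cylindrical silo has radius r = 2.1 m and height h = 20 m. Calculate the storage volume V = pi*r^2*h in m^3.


V = pi * r^2 * h
  = pi * 2.1^2 * 20
  = pi * 4.41 * 20
  = 277.09 m^3


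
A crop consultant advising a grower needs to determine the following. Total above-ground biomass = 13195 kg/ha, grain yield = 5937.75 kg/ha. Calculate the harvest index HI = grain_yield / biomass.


HI = grain_yield / biomass
   = 5937.75 / 13195
   = 0.45


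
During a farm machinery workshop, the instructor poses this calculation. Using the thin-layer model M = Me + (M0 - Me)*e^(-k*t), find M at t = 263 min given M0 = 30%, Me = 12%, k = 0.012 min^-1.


M = Me + (M0 - Me) * e^(-k*t)
  = 12 + (30 - 12) * e^(-0.012*263)
  = 12 + 18 * e^(-3.156)
  = 12 + 18 * 0.04260
  = 12 + 0.7667
  = 12.77%


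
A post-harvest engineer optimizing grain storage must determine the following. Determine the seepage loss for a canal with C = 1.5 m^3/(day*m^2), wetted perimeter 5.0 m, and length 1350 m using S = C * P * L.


S = C * P * L
  = 1.5 * 5.0 * 1350
  = 10125 m^3/day


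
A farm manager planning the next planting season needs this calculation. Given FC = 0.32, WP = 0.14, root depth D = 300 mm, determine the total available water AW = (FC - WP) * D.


AW = (FC - WP) * D
   = (0.32 - 0.14) * 300
   = 0.18 * 300
   = 54 mm


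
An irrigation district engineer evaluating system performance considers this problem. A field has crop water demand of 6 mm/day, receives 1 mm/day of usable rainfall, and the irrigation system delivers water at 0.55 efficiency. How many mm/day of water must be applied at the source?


IWR = (ETc - Pe) / Ea
    = (6 - 1) / 0.55
    = 5 / 0.55
    = 9.09 mm/day


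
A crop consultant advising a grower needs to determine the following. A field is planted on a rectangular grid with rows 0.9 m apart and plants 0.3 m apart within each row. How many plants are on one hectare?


D = 10000 / (row_sp * plant_sp)
  = 10000 / (0.9 * 0.3)
  = 10000 / 0.2700
  = 37037.04 plants/ha


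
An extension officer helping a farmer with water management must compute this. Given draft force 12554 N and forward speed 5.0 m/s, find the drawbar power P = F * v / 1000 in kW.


P = F * v / 1000
  = 12554 * 5.0 / 1000
  = 62770 / 1000
  = 62.77 kW


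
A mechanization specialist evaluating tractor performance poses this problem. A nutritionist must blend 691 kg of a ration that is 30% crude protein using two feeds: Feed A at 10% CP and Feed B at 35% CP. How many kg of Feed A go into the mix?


parts_A = CP_b - target = 35 - 30 = 5
parts_B = target - CP_a = 30 - 10 = 20
total_parts = 5 + 20 = 25
Feed A = 691 * 5 / 25 = 138.20 kg
Feed B = 691 * 20 / 25 = 552.80 kg

138.20 kg


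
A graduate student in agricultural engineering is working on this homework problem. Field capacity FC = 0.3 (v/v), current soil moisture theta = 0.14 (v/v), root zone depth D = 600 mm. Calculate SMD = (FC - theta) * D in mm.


SMD = (FC - theta) * D
    = (0.3 - 0.14) * 600
    = 0.160 * 600
    = 96 mm


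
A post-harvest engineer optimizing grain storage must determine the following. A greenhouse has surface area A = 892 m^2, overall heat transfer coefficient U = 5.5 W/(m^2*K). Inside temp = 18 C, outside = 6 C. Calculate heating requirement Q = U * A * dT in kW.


dT = 18 - (6) = 12 K
Q = U * A * dT
  = 5.5 * 892 * 12
  = 58872 W = 58.87 kW


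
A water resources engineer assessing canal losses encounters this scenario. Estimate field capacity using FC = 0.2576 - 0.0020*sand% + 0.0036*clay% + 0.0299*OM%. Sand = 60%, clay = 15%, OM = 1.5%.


FC = 0.2576 - 0.0020*60 + 0.0036*15 + 0.0299*1.5
   = 0.2576 - 0.1200 + 0.0540 + 0.0449
   = 0.2365


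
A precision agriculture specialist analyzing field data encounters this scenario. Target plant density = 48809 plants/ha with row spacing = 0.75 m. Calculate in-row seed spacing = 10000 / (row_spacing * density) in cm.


spacing = 10000 / (row_sp * density)
        = 10000 / (0.75 * 48809)
        = 10000 / 36606.75
        = 0.27317 m = 27.32 cm


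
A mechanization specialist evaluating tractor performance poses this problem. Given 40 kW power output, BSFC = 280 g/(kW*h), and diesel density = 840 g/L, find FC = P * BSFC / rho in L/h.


FC = P * BSFC / rho_fuel
   = 40 * 280 / 840
   = 11200 / 840
   = 13.33 L/h


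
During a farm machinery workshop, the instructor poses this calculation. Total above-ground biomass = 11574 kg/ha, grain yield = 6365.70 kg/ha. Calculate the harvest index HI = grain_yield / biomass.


HI = grain_yield / biomass
   = 6365.70 / 11574
   = 0.55


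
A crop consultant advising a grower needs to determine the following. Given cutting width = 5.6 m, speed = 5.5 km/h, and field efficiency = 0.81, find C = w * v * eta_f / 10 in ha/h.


C = w * v * eta_f / 10
  = 5.6 * 5.5 * 0.81 / 10
  = 24.95 / 10
  = 2.49 ha/h


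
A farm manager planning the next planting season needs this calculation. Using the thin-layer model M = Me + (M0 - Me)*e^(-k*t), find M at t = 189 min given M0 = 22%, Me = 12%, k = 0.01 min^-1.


M = Me + (M0 - Me) * e^(-k*t)
  = 12 + (22 - 12) * e^(-0.01*189)
  = 12 + 10 * e^(-1.890)
  = 12 + 10 * 0.15107
  = 12 + 1.5107
  = 13.51%


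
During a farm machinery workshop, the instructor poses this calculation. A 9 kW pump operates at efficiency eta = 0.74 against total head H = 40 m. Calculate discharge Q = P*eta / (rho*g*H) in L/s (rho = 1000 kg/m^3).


Q = (P * 1000 * eta) / (rho * g * H)
  = (9 * 1000 * 0.74) / (1000 * 9.81 * 40)
  = 6660 / 392400
  = 0.01697 m^3/s = 16.97 L/s


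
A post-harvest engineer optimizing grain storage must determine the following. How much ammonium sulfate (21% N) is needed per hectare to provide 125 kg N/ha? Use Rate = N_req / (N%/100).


Rate = N_required / (N_content / 100)
     = 125 / (21 / 100)
     = 125 / 0.21
     = 595.24 kg/ha


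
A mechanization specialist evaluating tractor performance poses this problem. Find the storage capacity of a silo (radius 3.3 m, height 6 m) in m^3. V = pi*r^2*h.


V = pi * r^2 * h
  = pi * 3.3^2 * 6
  = pi * 10.89 * 6
  = 205.27 m^3


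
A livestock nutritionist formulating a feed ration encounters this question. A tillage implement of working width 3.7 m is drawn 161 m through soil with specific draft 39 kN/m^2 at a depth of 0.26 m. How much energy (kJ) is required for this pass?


E = k * d * w * L
  = 39 * 0.26 * 3.7 * 161
  = 6040.40 kJ


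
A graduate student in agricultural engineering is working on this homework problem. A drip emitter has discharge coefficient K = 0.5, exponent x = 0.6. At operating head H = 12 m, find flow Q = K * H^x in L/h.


Q = K * H^x
  = 0.5 * 12^0.6
  = 0.5 * 4.4413
  = 2.22 L/h


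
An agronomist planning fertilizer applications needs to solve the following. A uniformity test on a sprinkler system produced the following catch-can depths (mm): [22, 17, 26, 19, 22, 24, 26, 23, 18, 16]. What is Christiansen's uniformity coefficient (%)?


xbar = 213 / 10 = 21.300
sum|xi - xbar| = 30.400
CU = 100 * (1 - 30.400 / (10 * 21.300))
   = 100 * (1 - 0.1427)
   = 85.73%


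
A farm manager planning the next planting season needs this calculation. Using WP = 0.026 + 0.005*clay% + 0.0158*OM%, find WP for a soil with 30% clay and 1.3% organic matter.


WP = 0.026 + 0.005*30 + 0.0158*1.3
   = 0.026 + 0.1500 + 0.0205
   = 0.1965


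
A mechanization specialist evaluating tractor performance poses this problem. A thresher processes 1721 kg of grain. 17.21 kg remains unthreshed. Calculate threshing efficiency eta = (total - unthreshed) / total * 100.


eta = (total - unthreshed) / total * 100
    = (1721 - 17.21) / 1721 * 100
    = 1703.79 / 1721 * 100
    = 99%


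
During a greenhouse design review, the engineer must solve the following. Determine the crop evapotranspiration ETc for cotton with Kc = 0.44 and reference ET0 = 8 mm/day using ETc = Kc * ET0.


ETc = Kc * ET0
    = 0.44 * 8
    = 3.52 mm/day


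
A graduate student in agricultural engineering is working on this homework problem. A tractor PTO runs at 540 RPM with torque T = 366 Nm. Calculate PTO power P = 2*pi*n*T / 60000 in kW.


P = 2*pi*n*T / 60000
  = 2*pi * 540 * 366 / 60000
  = 1241808.74 / 60000
  = 20.70 kW


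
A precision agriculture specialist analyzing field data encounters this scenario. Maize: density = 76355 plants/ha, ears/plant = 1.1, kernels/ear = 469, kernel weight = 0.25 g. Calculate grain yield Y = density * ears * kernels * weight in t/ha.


Y = density * ears * kernels * kw
  = 76355 * 1.1 * 469 * 0.25 g/ha
  = 9847886.13 g/ha
  = 9847.89 kg/ha = 9.85 t/ha


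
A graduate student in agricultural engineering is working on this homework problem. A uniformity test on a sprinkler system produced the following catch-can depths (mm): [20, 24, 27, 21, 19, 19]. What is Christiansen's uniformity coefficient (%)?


xbar = 130 / 6 = 21.667
sum|xi - xbar| = 15.333
CU = 100 * (1 - 15.333 / (6 * 21.667))
   = 100 * (1 - 0.1179)
   = 88.21%


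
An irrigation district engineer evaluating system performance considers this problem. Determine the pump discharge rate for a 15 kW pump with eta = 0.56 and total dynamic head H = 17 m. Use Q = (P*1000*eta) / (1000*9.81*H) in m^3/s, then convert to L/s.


Q = (P * 1000 * eta) / (rho * g * H)
  = (15 * 1000 * 0.56) / (1000 * 9.81 * 17)
  = 8400 / 166770
  = 0.05037 m^3/s = 50.37 L/s


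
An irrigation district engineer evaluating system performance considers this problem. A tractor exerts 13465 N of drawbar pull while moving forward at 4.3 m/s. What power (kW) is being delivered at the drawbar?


P = F * v / 1000
  = 13465 * 4.3 / 1000
  = 57899.50 / 1000
  = 57.90 kW


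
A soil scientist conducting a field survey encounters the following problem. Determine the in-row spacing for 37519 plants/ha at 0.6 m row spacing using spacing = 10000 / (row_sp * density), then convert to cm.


spacing = 10000 / (row_sp * density)
        = 10000 / (0.6 * 37519)
        = 10000 / 22511.40
        = 0.44422 m = 44.42 cm


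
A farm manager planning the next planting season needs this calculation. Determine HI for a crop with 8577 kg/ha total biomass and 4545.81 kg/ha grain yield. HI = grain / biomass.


HI = grain_yield / biomass
   = 4545.81 / 8577
   = 0.53


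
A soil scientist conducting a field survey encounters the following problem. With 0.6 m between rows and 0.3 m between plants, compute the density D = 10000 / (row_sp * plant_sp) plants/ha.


D = 10000 / (row_sp * plant_sp)
  = 10000 / (0.6 * 0.3)
  = 10000 / 0.1800
  = 55555.56 plants/ha


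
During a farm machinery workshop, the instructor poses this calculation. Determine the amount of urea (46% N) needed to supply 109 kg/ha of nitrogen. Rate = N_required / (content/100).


Rate = N_required / (N_content / 100)
     = 109 / (46 / 100)
     = 109 / 0.46
     = 236.96 kg/ha


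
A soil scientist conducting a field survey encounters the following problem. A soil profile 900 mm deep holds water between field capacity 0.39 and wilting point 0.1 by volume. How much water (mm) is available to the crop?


AW = (FC - WP) * D
   = (0.39 - 0.1) * 900
   = 0.29 * 900
   = 261 mm


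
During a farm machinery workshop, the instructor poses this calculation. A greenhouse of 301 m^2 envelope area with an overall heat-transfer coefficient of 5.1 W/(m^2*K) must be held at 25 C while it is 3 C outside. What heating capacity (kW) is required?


dT = 25 - (3) = 22 K
Q = U * A * dT
  = 5.1 * 301 * 22
  = 33772.20 W = 33.77 kW


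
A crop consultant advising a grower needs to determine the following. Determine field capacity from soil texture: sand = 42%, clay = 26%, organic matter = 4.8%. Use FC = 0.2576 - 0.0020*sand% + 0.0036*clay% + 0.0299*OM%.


FC = 0.2576 - 0.0020*42 + 0.0036*26 + 0.0299*4.8
   = 0.2576 - 0.0840 + 0.0936 + 0.1435
   = 0.4107


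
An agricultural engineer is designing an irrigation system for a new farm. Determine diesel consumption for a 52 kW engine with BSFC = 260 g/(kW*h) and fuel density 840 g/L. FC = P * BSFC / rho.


FC = P * BSFC / rho_fuel
   = 52 * 260 / 840
   = 13520 / 840
   = 16.10 L/h


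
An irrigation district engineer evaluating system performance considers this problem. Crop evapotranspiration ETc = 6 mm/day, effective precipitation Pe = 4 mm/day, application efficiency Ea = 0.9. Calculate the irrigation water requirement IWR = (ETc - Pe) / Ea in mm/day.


IWR = (ETc - Pe) / Ea
    = (6 - 4) / 0.9
    = 2 / 0.9
    = 2.22 mm/day


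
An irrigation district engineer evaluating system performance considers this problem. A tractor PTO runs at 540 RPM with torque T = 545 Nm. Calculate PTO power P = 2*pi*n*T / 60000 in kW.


P = 2*pi*n*T / 60000
  = 2*pi * 540 * 545 / 60000
  = 1849141.44 / 60000
  = 30.82 kW


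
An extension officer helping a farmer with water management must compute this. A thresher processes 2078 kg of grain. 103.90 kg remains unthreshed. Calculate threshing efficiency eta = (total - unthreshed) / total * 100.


eta = (total - unthreshed) / total * 100
    = (2078 - 103.90) / 2078 * 100
    = 1974.10 / 2078 * 100
    = 95%


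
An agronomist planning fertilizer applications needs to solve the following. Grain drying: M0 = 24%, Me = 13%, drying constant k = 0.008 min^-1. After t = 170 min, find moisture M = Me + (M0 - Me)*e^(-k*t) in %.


M = Me + (M0 - Me) * e^(-k*t)
  = 13 + (24 - 13) * e^(-0.008*170)
  = 13 + 11 * e^(-1.360)
  = 13 + 11 * 0.25666
  = 13 + 2.8233
  = 15.82%


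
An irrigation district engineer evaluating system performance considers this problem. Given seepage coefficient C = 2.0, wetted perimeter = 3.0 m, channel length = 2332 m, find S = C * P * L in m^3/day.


S = C * P * L
  = 2.0 * 3.0 * 2332
  = 13992 m^3/day


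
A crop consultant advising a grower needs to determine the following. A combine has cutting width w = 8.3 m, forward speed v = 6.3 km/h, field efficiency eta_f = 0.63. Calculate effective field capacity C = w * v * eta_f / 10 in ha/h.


C = w * v * eta_f / 10
  = 8.3 * 6.3 * 0.63 / 10
  = 32.94 / 10
  = 3.29 ha/h


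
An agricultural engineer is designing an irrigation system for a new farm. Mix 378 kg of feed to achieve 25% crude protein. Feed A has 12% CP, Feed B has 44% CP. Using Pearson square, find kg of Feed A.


parts_A = CP_b - target = 44 - 25 = 19
parts_B = target - CP_a = 25 - 12 = 13
total_parts = 19 + 13 = 32
Feed A = 378 * 19 / 32 = 224.44 kg
Feed B = 378 * 13 / 32 = 153.56 kg

224.44 kg


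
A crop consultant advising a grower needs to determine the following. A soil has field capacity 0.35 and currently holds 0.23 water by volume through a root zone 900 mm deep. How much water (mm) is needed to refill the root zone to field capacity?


SMD = (FC - theta) * D
    = (0.35 - 0.23) * 900
    = 0.120 * 900
    = 108 mm


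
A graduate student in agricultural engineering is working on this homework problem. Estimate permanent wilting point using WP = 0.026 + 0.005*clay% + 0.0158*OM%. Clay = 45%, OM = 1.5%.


WP = 0.026 + 0.005*45 + 0.0158*1.5
   = 0.026 + 0.2250 + 0.0237
   = 0.2747


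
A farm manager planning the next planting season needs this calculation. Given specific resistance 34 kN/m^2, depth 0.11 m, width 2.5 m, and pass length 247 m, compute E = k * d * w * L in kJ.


E = k * d * w * L
  = 34 * 0.11 * 2.5 * 247
  = 2309.45 kJ


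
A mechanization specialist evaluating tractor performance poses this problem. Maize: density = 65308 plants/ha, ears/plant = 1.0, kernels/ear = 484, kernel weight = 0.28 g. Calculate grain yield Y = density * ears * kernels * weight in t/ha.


Y = density * ears * kernels * kw
  = 65308 * 1.0 * 484 * 0.28 g/ha
  = 8850540.16 g/ha
  = 8850.54 kg/ha = 8.85 t/ha


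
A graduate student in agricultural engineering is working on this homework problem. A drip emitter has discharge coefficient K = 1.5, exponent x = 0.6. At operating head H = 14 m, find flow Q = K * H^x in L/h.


Q = K * H^x
  = 1.5 * 14^0.6
  = 1.5 * 4.8717
  = 7.31 L/h


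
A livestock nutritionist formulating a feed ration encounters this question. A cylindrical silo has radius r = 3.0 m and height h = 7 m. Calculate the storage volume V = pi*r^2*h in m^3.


V = pi * r^2 * h
  = pi * 3.0^2 * 7
  = pi * 9 * 7
  = 197.92 m^3


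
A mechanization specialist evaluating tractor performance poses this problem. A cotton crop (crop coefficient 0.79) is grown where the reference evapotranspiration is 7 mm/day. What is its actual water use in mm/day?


ETc = Kc * ET0
    = 0.79 * 7
    = 5.53 mm/day


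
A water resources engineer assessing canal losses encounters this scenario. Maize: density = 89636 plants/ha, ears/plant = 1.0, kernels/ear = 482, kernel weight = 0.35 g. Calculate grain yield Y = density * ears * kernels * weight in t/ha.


Y = density * ears * kernels * kw
  = 89636 * 1.0 * 482 * 0.35 g/ha
  = 15121593.20 g/ha
  = 15121.59 kg/ha = 15.12 t/ha


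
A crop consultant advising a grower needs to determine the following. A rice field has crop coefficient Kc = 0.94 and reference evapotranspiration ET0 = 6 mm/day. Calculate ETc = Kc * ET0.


ETc = Kc * ET0
    = 0.94 * 6
    = 5.64 mm/day


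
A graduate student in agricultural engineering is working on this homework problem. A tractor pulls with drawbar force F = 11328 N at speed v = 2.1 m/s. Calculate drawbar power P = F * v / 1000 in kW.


P = F * v / 1000
  = 11328 * 2.1 / 1000
  = 23788.80 / 1000
  = 23.79 kW


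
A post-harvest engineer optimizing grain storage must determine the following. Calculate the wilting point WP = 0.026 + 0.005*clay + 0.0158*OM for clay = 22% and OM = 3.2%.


WP = 0.026 + 0.005*22 + 0.0158*3.2
   = 0.026 + 0.1100 + 0.0506
   = 0.1866


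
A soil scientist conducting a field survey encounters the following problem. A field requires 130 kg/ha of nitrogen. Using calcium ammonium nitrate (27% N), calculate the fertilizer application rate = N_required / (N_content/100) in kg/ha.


Rate = N_required / (N_content / 100)
     = 130 / (27 / 100)
     = 130 / 0.27
     = 481.48 kg/ha


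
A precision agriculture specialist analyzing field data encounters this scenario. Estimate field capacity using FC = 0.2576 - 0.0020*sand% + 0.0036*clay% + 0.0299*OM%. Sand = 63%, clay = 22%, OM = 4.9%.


FC = 0.2576 - 0.0020*63 + 0.0036*22 + 0.0299*4.9
   = 0.2576 - 0.1260 + 0.0792 + 0.1465
   = 0.3573


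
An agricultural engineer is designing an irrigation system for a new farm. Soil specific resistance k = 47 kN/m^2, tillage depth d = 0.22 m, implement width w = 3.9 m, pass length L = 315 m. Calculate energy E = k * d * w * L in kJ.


E = k * d * w * L
  = 47 * 0.22 * 3.9 * 315
  = 12702.69 kJ


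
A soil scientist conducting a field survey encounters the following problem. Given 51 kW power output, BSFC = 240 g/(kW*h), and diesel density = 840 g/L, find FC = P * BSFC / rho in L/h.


FC = P * BSFC / rho_fuel
   = 51 * 240 / 840
   = 12240 / 840
   = 14.57 L/h


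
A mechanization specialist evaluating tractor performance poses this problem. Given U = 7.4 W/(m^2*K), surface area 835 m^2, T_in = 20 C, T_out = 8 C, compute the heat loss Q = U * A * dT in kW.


dT = 20 - (8) = 12 K
Q = U * A * dT
  = 7.4 * 835 * 12
  = 74148 W = 74.15 kW


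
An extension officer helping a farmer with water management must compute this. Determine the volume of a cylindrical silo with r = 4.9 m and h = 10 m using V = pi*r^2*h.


V = pi * r^2 * h
  = pi * 4.9^2 * 10
  = pi * 24.01 * 10
  = 754.30 m^3


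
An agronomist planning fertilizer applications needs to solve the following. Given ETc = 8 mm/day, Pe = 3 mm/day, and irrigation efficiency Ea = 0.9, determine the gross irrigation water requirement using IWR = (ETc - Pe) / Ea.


IWR = (ETc - Pe) / Ea
    = (8 - 3) / 0.9
    = 5 / 0.9
    = 5.56 mm/day


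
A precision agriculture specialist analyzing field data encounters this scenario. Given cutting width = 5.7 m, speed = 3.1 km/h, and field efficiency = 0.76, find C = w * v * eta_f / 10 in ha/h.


C = w * v * eta_f / 10
  = 5.7 * 3.1 * 0.76 / 10
  = 13.43 / 10
  = 1.34 ha/h


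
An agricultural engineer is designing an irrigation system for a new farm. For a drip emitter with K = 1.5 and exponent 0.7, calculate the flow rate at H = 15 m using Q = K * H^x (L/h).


Q = K * H^x
  = 1.5 * 15^0.7
  = 1.5 * 6.6568
  = 9.99 L/h


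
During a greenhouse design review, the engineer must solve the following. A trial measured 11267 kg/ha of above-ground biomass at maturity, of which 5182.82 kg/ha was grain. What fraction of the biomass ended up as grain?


HI = grain_yield / biomass
   = 5182.82 / 11267
   = 0.46


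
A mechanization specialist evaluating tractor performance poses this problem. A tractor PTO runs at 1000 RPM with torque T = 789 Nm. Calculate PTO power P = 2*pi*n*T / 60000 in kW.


P = 2*pi*n*T / 60000
  = 2*pi * 1000 * 789 / 60000
  = 4957433.21 / 60000
  = 82.62 kW


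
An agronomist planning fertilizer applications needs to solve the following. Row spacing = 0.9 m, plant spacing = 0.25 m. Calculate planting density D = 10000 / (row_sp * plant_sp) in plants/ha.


D = 10000 / (row_sp * plant_sp)
  = 10000 / (0.9 * 0.25)
  = 10000 / 0.2250
  = 44444.44 plants/ha


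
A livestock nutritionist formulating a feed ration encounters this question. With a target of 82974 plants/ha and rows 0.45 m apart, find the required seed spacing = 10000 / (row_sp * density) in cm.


spacing = 10000 / (row_sp * density)
        = 10000 / (0.45 * 82974)
        = 10000 / 37338.30
        = 0.26782 m = 26.78 cm


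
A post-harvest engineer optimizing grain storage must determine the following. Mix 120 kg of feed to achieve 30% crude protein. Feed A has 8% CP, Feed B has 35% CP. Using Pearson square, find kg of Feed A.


parts_A = CP_b - target = 35 - 30 = 5
parts_B = target - CP_a = 30 - 8 = 22
total_parts = 5 + 22 = 27
Feed A = 120 * 5 / 27 = 22.22 kg
Feed B = 120 * 22 / 27 = 97.78 kg

22.22 kg


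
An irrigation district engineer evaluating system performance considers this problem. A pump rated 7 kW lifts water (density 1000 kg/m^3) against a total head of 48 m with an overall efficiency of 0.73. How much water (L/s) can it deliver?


Q = (P * 1000 * eta) / (rho * g * H)
  = (7 * 1000 * 0.73) / (1000 * 9.81 * 48)
  = 5110 / 470880
  = 0.01085 m^3/s = 10.85 L/s


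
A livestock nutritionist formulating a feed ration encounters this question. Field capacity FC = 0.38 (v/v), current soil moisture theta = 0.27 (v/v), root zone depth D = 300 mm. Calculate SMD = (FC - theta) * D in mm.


SMD = (FC - theta) * D
    = (0.38 - 0.27) * 300
    = 0.110 * 300
    = 33 mm


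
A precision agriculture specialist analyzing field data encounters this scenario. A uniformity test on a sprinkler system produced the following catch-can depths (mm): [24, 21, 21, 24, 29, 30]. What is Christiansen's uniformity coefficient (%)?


xbar = 149 / 6 = 24.833
sum|xi - xbar| = 18.667
CU = 100 * (1 - 18.667 / (6 * 24.833))
   = 100 * (1 - 0.1253)
   = 87.47%


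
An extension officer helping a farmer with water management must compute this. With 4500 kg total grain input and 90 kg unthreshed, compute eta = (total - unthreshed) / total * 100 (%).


eta = (total - unthreshed) / total * 100
    = (4500 - 90) / 4500 * 100
    = 4410 / 4500 * 100
    = 98%


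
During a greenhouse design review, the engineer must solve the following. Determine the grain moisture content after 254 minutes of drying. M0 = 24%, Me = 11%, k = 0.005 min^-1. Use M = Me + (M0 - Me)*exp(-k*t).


M = Me + (M0 - Me) * e^(-k*t)
  = 11 + (24 - 11) * e^(-0.005*254)
  = 11 + 13 * e^(-1.270)
  = 11 + 13 * 0.28083
  = 11 + 3.6508
  = 14.65%


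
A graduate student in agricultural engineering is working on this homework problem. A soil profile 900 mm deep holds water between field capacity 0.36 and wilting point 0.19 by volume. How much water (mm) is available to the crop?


AW = (FC - WP) * D
   = (0.36 - 0.19) * 900
   = 0.17 * 900
   = 153 mm


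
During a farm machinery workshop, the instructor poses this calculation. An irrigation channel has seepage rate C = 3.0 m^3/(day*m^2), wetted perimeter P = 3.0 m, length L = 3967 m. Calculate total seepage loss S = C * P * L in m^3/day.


S = C * P * L
  = 3.0 * 3.0 * 3967
  = 35703 m^3/day


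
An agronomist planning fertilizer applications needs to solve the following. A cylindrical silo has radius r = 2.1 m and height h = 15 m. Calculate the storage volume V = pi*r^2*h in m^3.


V = pi * r^2 * h
  = pi * 2.1^2 * 15
  = pi * 4.41 * 15
  = 207.82 m^3


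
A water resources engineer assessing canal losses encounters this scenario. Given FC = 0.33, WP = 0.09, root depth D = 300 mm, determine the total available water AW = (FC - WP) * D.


AW = (FC - WP) * D
   = (0.33 - 0.09) * 300
   = 0.24 * 300
   = 72 mm


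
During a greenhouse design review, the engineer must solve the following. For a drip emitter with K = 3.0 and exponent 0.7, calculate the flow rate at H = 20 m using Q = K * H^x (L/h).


Q = K * H^x
  = 3.0 * 20^0.7
  = 3.0 * 8.1418
  = 24.43 L/h


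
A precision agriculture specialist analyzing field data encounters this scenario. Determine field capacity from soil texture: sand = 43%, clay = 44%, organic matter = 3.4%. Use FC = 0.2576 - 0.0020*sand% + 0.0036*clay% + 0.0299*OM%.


FC = 0.2576 - 0.0020*43 + 0.0036*44 + 0.0299*3.4
   = 0.2576 - 0.0860 + 0.1584 + 0.1017
   = 0.4317


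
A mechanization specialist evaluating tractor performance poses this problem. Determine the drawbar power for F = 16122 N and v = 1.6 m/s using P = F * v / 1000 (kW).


P = F * v / 1000
  = 16122 * 1.6 / 1000
  = 25795.20 / 1000
  = 25.80 kW


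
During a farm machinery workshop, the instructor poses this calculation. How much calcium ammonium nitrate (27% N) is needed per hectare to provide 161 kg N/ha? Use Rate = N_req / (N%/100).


Rate = N_required / (N_content / 100)
     = 161 / (27 / 100)
     = 161 / 0.27
     = 596.30 kg/ha


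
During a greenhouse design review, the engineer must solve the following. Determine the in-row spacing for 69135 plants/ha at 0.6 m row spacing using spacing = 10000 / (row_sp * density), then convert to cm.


spacing = 10000 / (row_sp * density)
        = 10000 / (0.6 * 69135)
        = 10000 / 41481
        = 0.24107 m = 24.11 cm


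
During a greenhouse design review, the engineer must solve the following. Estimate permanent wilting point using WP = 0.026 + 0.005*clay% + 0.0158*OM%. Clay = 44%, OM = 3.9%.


WP = 0.026 + 0.005*44 + 0.0158*3.9
   = 0.026 + 0.2200 + 0.0616
   = 0.3076


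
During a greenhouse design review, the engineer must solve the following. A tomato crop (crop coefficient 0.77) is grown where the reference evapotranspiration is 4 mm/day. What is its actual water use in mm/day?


ETc = Kc * ET0
    = 0.77 * 4
    = 3.08 mm/day


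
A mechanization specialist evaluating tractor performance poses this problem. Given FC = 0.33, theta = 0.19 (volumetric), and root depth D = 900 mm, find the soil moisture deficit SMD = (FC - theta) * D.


SMD = (FC - theta) * D
    = (0.33 - 0.19) * 900
    = 0.140 * 900
    = 126 mm


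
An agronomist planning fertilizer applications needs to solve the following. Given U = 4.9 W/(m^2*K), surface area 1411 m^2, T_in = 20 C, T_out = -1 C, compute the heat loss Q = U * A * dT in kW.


dT = 20 - (-1) = 21 K
Q = U * A * dT
  = 4.9 * 1411 * 21
  = 145191.90 W = 145.19 kW
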